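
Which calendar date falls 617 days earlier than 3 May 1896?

August 25, 1894

Going back 617 days from May 3, 1896.
Going back 3 days from May 3, 1896 reaches the end of the previous month; 617 − 3 = 614 left.
April 1896 has 30 days: 614 − 30 = 584 left.
March 1896 has 31 days: 584 − 31 = 553 left.
February 1896 has 29 days (1896 is a leap year): 553 − 29 = 524 left.
January 1896 has 31 days: 524 − 31 = 493 left.
December 1895 has 31 days: 493 − 31 = 462 left.
November 1895 has 30 days: 462 − 30 = 432 left.
October 1895 has 31 days: 432 − 31 = 401 left.
September 1895 has 30 days: 401 − 30 = 371 left.
August 1895 has 31 days: 371 − 31 = 340 left.
July 1895 has 31 days: 340 − 31 = 309 left.
June 1895 has 30 days: 309 − 30 = 279 left.
May 1895 has 31 days: 279 − 31 = 248 left.
April 1895 has 30 days: 248 − 30 = 218 left.
March 1895 has 31 days: 218 − 31 = 187 left.
February 1895 has 28 days (1895 is not a leap year): 187 − 28 = 159 left.
January 1895 has 31 days: 159 − 31 = 128 left.
December 1894 has 31 days: 128 − 31 = 97 left.
November 1894 has 30 days: 97 − 30 = 67 left.
October 1894 has 31 days: 67 − 31 = 36 left.
September 1894 has 30 days: 36 − 30 = 6 left.
August 1894 has 31 days; 31 − 6 = 25 → August 25, 1894.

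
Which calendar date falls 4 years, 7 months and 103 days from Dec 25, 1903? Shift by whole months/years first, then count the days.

Counting forward 4 years, 7 months and 103 days from December 25, 1903: first the month/year part, then the days.
+4 years → 1907; month 12 + 7 = 19, which is month 7 of year 1908 → July 1908.
Day 25 is valid in July, giving July 25, 1908.
Now add 103 days from July 25, 1908.
July has 31 days, so 31 − 25 = 6 days remain after July 25, 1908; 103 − 6 = 97 left.
August 1908 has 31 days: 97 − 31 = 66 left.
September 1908 has 30 days: 66 − 30 = 36 left.
October 1908 has 31 days: 36 − 31 = 5 left.
5 days into November 1908 → November 5, 1908.

November 5, 1908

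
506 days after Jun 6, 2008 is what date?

Advancing 506 days from June 6, 2008.
June has 30 days, so 30 − 6 = 24 days remain after June 6, 2008; 506 − 24 = 482 left.
July 2008 has 31 days: 482 − 31 = 451 left.
August 2008 has 31 days: 451 − 31 = 420 left.
September 2008 has 30 days: 420 − 30 = 390 left.
October 2008 has 31 days: 390 − 31 = 359 left.
November 2008 has 30 days: 359 − 30 = 329 left.
December 2008 has 31 days: 329 − 31 = 298 left.
January 2009 has 31 days: 298 − 31 = 267 left.
February 2009 has 28 days (2009 is not a leap year): 267 − 28 = 239 left.
March 2009 has 31 days: 239 − 31 = 208 left.
April 2009 has 30 days: 208 − 30 = 178 left.
May 2009 has 31 days: 178 − 31 = 147 left.
June 2009 has 30 days: 147 − 30 = 117 left.
July 2009 has 31 days: 117 − 31 = 86 left.
August 2009 has 31 days: 86 − 31 = 55 left.
September 2009 has 30 days: 55 − 30 = 25 left.
25 days into October 2009 → October 25, 2009.

October 25, 2009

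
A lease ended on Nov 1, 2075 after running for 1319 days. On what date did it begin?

March 22, 2072

Going back 1319 days from November 1, 2075.
Going back 1 day from November 1, 2075 reaches the end of the previous month; 1319 − 1 = 1318 left.
October 2075 has 31 days: 1318 − 31 = 1287 left.
September 2075 has 30 days: 1287 − 30 = 1257 left.
August 2075 has 31 days: 1257 − 31 = 1226 left.
July 2075 has 31 days: 1226 − 31 = 1195 left.
June 2075 has 30 days: 1195 − 30 = 1165 left.
May 2075 has 31 days: 1165 − 31 = 1134 left.
April 2075 has 30 days: 1134 − 30 = 1104 left.
March 2075 has 31 days: 1104 − 31 = 1073 left.
February 2075 has 28 days (2075 is not a leap year): 1073 − 28 = 1045 left.
January 2075 has 31 days: 1045 − 31 = 1014 left.
December 2074 has 31 days: 1014 − 31 = 983 left.
November 2074 has 30 days: 983 − 30 = 953 left.
October 2074 has 31 days: 953 − 31 = 922 left.
September 2074 has 30 days: 922 − 30 = 892 left.
August 2074 has 31 days: 892 − 31 = 861 left.
July 2074 has 31 days: 861 − 31 = 830 left.
June 2074 has 30 days: 830 − 30 = 800 left.
May 2074 has 31 days: 800 − 31 = 769 left.
April 2074 has 30 days: 769 − 30 = 739 left.
March 2074 has 31 days: 739 − 31 = 708 left.
February 2074 has 28 days (2074 is not a leap year): 708 − 28 = 680 left.
January 2074 has 31 days: 680 − 31 = 649 left.
December 2073 has 31 days: 649 − 31 = 618 left.
November 2073 has 30 days: 618 − 30 = 588 left.
October 2073 has 31 days: 588 − 31 = 557 left.
September 2073 has 30 days: 557 − 30 = 527 left.
August 2073 has 31 days: 527 − 31 = 496 left.
July 2073 has 31 days: 496 − 31 = 465 left.
June 2073 has 30 days: 465 − 30 = 435 left.
May 2073 has 31 days: 435 − 31 = 404 left.
April 2073 has 30 days: 404 − 30 = 374 left.
March 2073 has 31 days: 374 − 31 = 343 left.
February 2073 has 28 days (2073 is not a leap year): 343 − 28 = 315 left.
January 2073 has 31 days: 315 − 31 = 284 left.
December 2072 has 31 days: 284 − 31 = 253 left.
November 2072 has 30 days: 253 − 30 = 223 left.
October 2072 has 31 days: 223 − 31 = 192 left.
September 2072 has 30 days: 192 − 30 = 162 left.
August 2072 has 31 days: 162 − 31 = 131 left.
July 2072 has 31 days: 131 − 31 = 100 left.
June 2072 has 30 days: 100 − 30 = 70 left.
May 2072 has 31 days: 70 − 31 = 39 left.
April 2072 has 30 days: 39 − 30 = 9 left.
March 2072 has 31 days; 31 − 9 = 22 → March 22, 2072.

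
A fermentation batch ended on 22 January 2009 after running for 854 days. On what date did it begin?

September 21, 2006

Going back 854 days from January 22, 2009.
Going back 22 days from January 22, 2009 reaches the end of the previous month; 854 − 22 = 832 left.
December 2008 has 31 days: 832 − 31 = 801 left.
November 2008 has 30 days: 801 − 30 = 771 left.
October 2008 has 31 days: 771 − 31 = 740 left.
September 2008 has 30 days: 740 − 30 = 710 left.
August 2008 has 31 days: 710 − 31 = 679 left.
July 2008 has 31 days: 679 − 31 = 648 left.
June 2008 has 30 days: 648 − 30 = 618 left.
May 2008 has 31 days: 618 − 31 = 587 left.
April 2008 has 30 days: 587 − 30 = 557 left.
March 2008 has 31 days: 557 − 31 = 526 left.
February 2008 has 29 days (2008 is a leap year): 526 − 29 = 497 left.
January 2008 has 31 days: 497 − 31 = 466 left.
December 2007 has 31 days: 466 − 31 = 435 left.
November 2007 has 30 days: 435 − 30 = 405 left.
October 2007 has 31 days: 405 − 31 = 374 left.
September 2007 has 30 days: 374 − 30 = 344 left.
August 2007 has 31 days: 344 − 31 = 313 left.
July 2007 has 31 days: 313 − 31 = 282 left.
June 2007 has 30 days: 282 − 30 = 252 left.
May 2007 has 31 days: 252 − 31 = 221 left.
April 2007 has 30 days: 221 − 30 = 191 left.
March 2007 has 31 days: 191 − 31 = 160 left.
February 2007 has 28 days (2007 is not a leap year): 160 − 28 = 132 left.
January 2007 has 31 days: 132 − 31 = 101 left.
December 2006 has 31 days: 101 − 31 = 70 left.
November 2006 has 30 days: 70 − 30 = 40 left.
October 2006 has 31 days: 40 − 31 = 9 left.
September 2006 has 30 days; 30 − 9 = 21 → September 21, 2006.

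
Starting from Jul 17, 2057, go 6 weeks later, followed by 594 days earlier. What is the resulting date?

Adding 6 weeks (= 42 days) from July 17, 2057:
July has 31 days, so 31 − 17 = 14 days remain after July 17, 2057; 42 − 14 = 28 left.
28 days into August 2057 → August 28, 2057.
Subtracting 594 days from August 28, 2057:
Going back 28 days from August 28, 2057 reaches the end of the previous month; 594 − 28 = 566 left.
July 2057 has 31 days: 566 − 31 = 535 left.
June 2057 has 30 days: 535 − 30 = 505 left.
May 2057 has 31 days: 505 − 31 = 474 left.
April 2057 has 30 days: 474 − 30 = 444 left.
March 2057 has 31 days: 444 − 31 = 413 left.
February 2057 has 28 days (2057 is not a leap year): 413 − 28 = 385 left.
January 2057 has 31 days: 385 − 31 = 354 left.
December 2056 has 31 days: 354 − 31 = 323 left.
November 2056 has 30 days: 323 − 30 = 293 left.
October 2056 has 31 days: 293 − 31 = 262 left.
September 2056 has 30 days: 262 − 30 = 232 left.
August 2056 has 31 days: 232 − 31 = 201 left.
July 2056 has 31 days: 201 − 31 = 170 left.
June 2056 has 30 days: 170 − 30 = 140 left.
May 2056 has 31 days: 140 − 31 = 109 left.
April 2056 has 30 days: 109 − 30 = 79 left.
March 2056 has 31 days: 79 − 31 = 48 left.
February 2056 has 29 days (2056 is a leap year): 48 − 29 = 19 left.
January 2056 has 31 days; 31 − 19 = 12 → January 12, 2056.

January 12, 2056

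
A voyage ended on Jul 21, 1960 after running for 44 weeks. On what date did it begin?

Subtracting 44 weeks = 308 days from July 21, 1960.
Going back 21 days from July 21, 1960 reaches the end of the previous month; 308 − 21 = 287 left.
June 1960 has 30 days: 287 − 30 = 257 left.
May 1960 has 31 days: 257 − 31 = 226 left.
April 1960 has 30 days: 226 − 30 = 196 left.
March 1960 has 31 days: 196 − 31 = 165 left.
February 1960 has 29 days (1960 is a leap year): 165 − 29 = 136 left.
January 1960 has 31 days: 136 − 31 = 105 left.
December 1959 has 31 days: 105 − 31 = 74 left.
November 1959 has 30 days: 74 − 30 = 44 left.
October 1959 has 31 days: 44 − 31 = 13 left.
September 1959 has 30 days; 30 − 13 = 17 → September 17, 1959.

September 17, 1959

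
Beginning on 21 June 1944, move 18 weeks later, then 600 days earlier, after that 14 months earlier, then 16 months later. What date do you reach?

Adding 18 weeks (= 126 days) from June 21, 1944:
June has 30 days, so 30 − 21 = 9 days remain after June 21, 1944; 126 − 9 = 117 left.
July 1944 has 31 days: 117 − 31 = 86 left.
August 1944 has 31 days: 86 − 31 = 55 left.
September 1944 has 30 days: 55 − 30 = 25 left.
25 days into October 1944 → October 25, 1944.
Counting back 600 days from October 25, 1944:
Going back 25 days from October 25, 1944 reaches the end of the previous month; 600 − 25 = 575 left.
September 1944 has 30 days: 575 − 30 = 545 left.
August 1944 has 31 days: 545 − 31 = 514 left.
July 1944 has 31 days: 514 − 31 = 483 left.
June 1944 has 30 days: 483 − 30 = 453 left.
May 1944 has 31 days: 453 − 31 = 422 left.
April 1944 has 30 days: 422 − 30 = 392 left.
March 1944 has 31 days: 392 − 31 = 361 left.
February 1944 has 29 days (1944 is a leap year): 361 − 29 = 332 left.
January 1944 has 31 days: 332 − 31 = 301 left.
December 1943 has 31 days: 301 − 31 = 270 left.
November 1943 has 30 days: 270 − 30 = 240 left.
October 1943 has 31 days: 240 − 31 = 209 left.
September 1943 has 30 days: 209 − 30 = 179 left.
August 1943 has 31 days: 179 − 31 = 148 left.
July 1943 has 31 days: 148 − 31 = 117 left.
June 1943 has 30 days: 117 − 30 = 87 left.
May 1943 has 31 days: 87 − 31 = 56 left.
April 1943 has 30 days: 56 − 30 = 26 left.
March 1943 has 31 days; 31 − 26 = 5 → March 5, 1943.
Counting back 14 months from March 5, 1943:
month 3 − 14 = -11, which is month 1 of year 1942 → January 1942.
Day 5 is valid in January, giving January 5, 1942.
Adding 16 months from January 5, 1942:
month 1 + 16 = 17, which is month 5 of year 1943 → May 1943.
Day 5 is valid in May, giving May 5, 1943.

May 5, 1943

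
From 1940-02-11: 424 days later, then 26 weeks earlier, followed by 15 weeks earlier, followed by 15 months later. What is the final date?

September 27, 1941

Counting forward 424 days from February 11, 1940:
February has 29 days, so 29 − 11 = 18 days remain after February 11, 1940; 424 − 18 = 406 left.
March 1940 has 31 days: 406 − 31 = 375 left.
April 1940 has 30 days: 375 − 30 = 345 left.
May 1940 has 31 days: 345 − 31 = 314 left.
June 1940 has 30 days: 314 − 30 = 284 left.
July 1940 has 31 days: 284 − 31 = 253 left.
August 1940 has 31 days: 253 − 31 = 222 left.
September 1940 has 30 days: 222 − 30 = 192 left.
October 1940 has 31 days: 192 − 31 = 161 left.
November 1940 has 30 days: 161 − 30 = 131 left.
December 1940 has 31 days: 131 − 31 = 100 left.
January 1941 has 31 days: 100 − 31 = 69 left.
February 1941 has 28 days (1941 is not a leap year): 69 − 28 = 41 left.
March 1941 has 31 days: 41 − 31 = 10 left.
10 days into April 1941 → April 10, 1941.
Going back 26 weeks (= 182 days) from April 10, 1941:
Going back 10 days from April 10, 1941 reaches the end of the previous month; 182 − 10 = 172 left.
March 1941 has 31 days: 172 − 31 = 141 left.
February 1941 has 28 days (1941 is not a leap year): 141 − 28 = 113 left.
January 1941 has 31 days: 113 − 31 = 82 left.
December 1940 has 31 days: 82 − 31 = 51 left.
November 1940 has 30 days: 51 − 30 = 21 left.
October 1940 has 31 days; 31 − 21 = 10 → October 10, 1940.
Counting back 15 weeks (= 105 days) from October 10, 1940:
Going back 10 days from October 10, 1940 reaches the end of the previous month; 105 − 10 = 95 left.
September 1940 has 30 days: 95 − 30 = 65 left.
August 1940 has 31 days: 65 − 31 = 34 left.
July 1940 has 31 days: 34 − 31 = 3 left.
June 1940 has 30 days; 30 − 3 = 27 → June 27, 1940.
Adding 15 months from June 27, 1940:
month 6 + 15 = 21, which is month 9 of year 1941 → September 1941.
Day 27 is valid in September, giving September 27, 1941.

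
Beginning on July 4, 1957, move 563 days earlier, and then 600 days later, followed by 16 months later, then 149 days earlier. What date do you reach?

Going back 563 days from July 4, 1957:
Going back 4 days from July 4, 1957 reaches the end of the previous month; 563 − 4 = 559 left.
June 1957 has 30 days: 559 − 30 = 529 left.
May 1957 has 31 days: 529 − 31 = 498 left.
April 1957 has 30 days: 498 − 30 = 468 left.
March 1957 has 31 days: 468 − 31 = 437 left.
February 1957 has 28 days (1957 is not a leap year): 437 − 28 = 409 left.
January 1957 has 31 days: 409 − 31 = 378 left.
December 1956 has 31 days: 378 − 31 = 347 left.
November 1956 has 30 days: 347 − 30 = 317 left.
October 1956 has 31 days: 317 − 31 = 286 left.
September 1956 has 30 days: 286 − 30 = 256 left.
August 1956 has 31 days: 256 − 31 = 225 left.
July 1956 has 31 days: 225 − 31 = 194 left.
June 1956 has 30 days: 194 − 30 = 164 left.
May 1956 has 31 days: 164 − 31 = 133 left.
April 1956 has 30 days: 133 − 30 = 103 left.
March 1956 has 31 days: 103 − 31 = 72 left.
February 1956 has 29 days (1956 is a leap year): 72 − 29 = 43 left.
January 1956 has 31 days: 43 − 31 = 12 left.
December 1955 has 31 days; 31 − 12 = 19 → December 19, 1955.
Counting forward 600 days from December 19, 1955:
December has 31 days, so 31 − 19 = 12 days remain after December 19, 1955; 600 − 12 = 588 left.
January 1956 has 31 days: 588 − 31 = 557 left.
February 1956 has 29 days (1956 is a leap year): 557 − 29 = 528 left.
March 1956 has 31 days: 528 − 31 = 497 left.
April 1956 has 30 days: 497 − 30 = 467 left.
May 1956 has 31 days: 467 − 31 = 436 left.
June 1956 has 30 days: 436 − 30 = 406 left.
July 1956 has 31 days: 406 − 31 = 375 left.
August 1956 has 31 days: 375 − 31 = 344 left.
September 1956 has 30 days: 344 − 30 = 314 left.
October 1956 has 31 days: 314 − 31 = 283 left.
November 1956 has 30 days: 283 − 30 = 253 left.
December 1956 has 31 days: 253 − 31 = 222 left.
January 1957 has 31 days: 222 − 31 = 191 left.
February 1957 has 28 days (1957 is not a leap year): 191 − 28 = 163 left.
March 1957 has 31 days: 163 − 31 = 132 left.
April 1957 has 30 days: 132 − 30 = 102 left.
May 1957 has 31 days: 102 − 31 = 71 left.
June 1957 has 30 days: 71 − 30 = 41 left.
July 1957 has 31 days: 41 − 31 = 10 left.
10 days into August 1957 → August 10, 1957.
Adding 16 months from August 10, 1957:
month 8 + 16 = 24, which is month 12 of year 1958 → December 1958.
Day 10 is valid in December, giving December 10, 1958.
Counting back 149 days from December 10, 1958:
Going back 10 days from December 10, 1958 reaches the end of the previous month; 149 − 10 = 139 left.
November 1958 has 30 days: 139 − 30 = 109 left.
October 1958 has 31 days: 109 − 31 = 78 left.
September 1958 has 30 days: 78 − 30 = 48 left.
August 1958 has 31 days: 48 − 31 = 17 left.
July 1958 has 31 days; 31 − 17 = 14 → July 14, 1958.

July 14, 1958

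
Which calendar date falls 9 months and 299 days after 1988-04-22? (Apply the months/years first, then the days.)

Adding 9 months and 299 days from April 22, 1988: first the month/year part, then the days.
month 4 + 9 = 13, which is month 1 of year 1989 → January 1989.
Day 22 is valid in January, giving January 22, 1989.
Now add 299 days from January 22, 1989.
January has 31 days, so 31 − 22 = 9 days remain after January 22, 1989; 299 − 9 = 290 left.
February 1989 has 28 days (1989 is not a leap year): 290 − 28 = 262 left.
March 1989 has 31 days: 262 − 31 = 231 left.
April 1989 has 30 days: 231 − 30 = 201 left.
May 1989 has 31 days: 201 − 31 = 170 left.
June 1989 has 30 days: 170 − 30 = 140 left.
July 1989 has 31 days: 140 − 31 = 109 left.
August 1989 has 31 days: 109 − 31 = 78 left.
September 1989 has 30 days: 78 − 30 = 48 left.
October 1989 has 31 days: 48 − 31 = 17 left.
17 days into November 1989 → November 17, 1989.

November 17, 1989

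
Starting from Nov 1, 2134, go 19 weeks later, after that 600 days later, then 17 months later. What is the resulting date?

April 3, 2138

Advancing 19 weeks (= 133 days) from November 1, 2134:
November has 30 days, so 30 − 1 = 29 days remain after November 1, 2134; 133 − 29 = 104 left.
December 2134 has 31 days: 104 − 31 = 73 left.
January 2135 has 31 days: 73 − 31 = 42 left.
February 2135 has 28 days (2135 is not a leap year): 42 − 28 = 14 left.
14 days into March 2135 → March 14, 2135.
Adding 600 days from March 14, 2135:
March has 31 days, so 31 − 14 = 17 days remain after March 14, 2135; 600 − 17 = 583 left.
April 2135 has 30 days: 583 − 30 = 553 left.
May 2135 has 31 days: 553 − 31 = 522 left.
June 2135 has 30 days: 522 − 30 = 492 left.
July 2135 has 31 days: 492 − 31 = 461 left.
August 2135 has 31 days: 461 − 31 = 430 left.
September 2135 has 30 days: 430 − 30 = 400 left.
October 2135 has 31 days: 400 − 31 = 369 left.
November 2135 has 30 days: 369 − 30 = 339 left.
December 2135 has 31 days: 339 − 31 = 308 left.
January 2136 has 31 days: 308 − 31 = 277 left.
February 2136 has 29 days (2136 is a leap year): 277 − 29 = 248 left.
March 2136 has 31 days: 248 − 31 = 217 left.
April 2136 has 30 days: 217 − 30 = 187 left.
May 2136 has 31 days: 187 − 31 = 156 left.
June 2136 has 30 days: 156 − 30 = 126 left.
July 2136 has 31 days: 126 − 31 = 95 left.
August 2136 has 31 days: 95 − 31 = 64 left.
September 2136 has 30 days: 64 − 30 = 34 left.
October 2136 has 31 days: 34 − 31 = 3 left.
3 days into November 2136 → November 3, 2136.
Counting forward 17 months from November 3, 2136:
month 11 + 17 = 28, which is month 4 of year 2138 → April 2138.
Day 3 is valid in April, giving April 3, 2138.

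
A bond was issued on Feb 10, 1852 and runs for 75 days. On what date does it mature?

Counting forward 75 days from February 10, 1852.
February has 29 days, so 29 − 10 = 19 days remain after February 10, 1852; 75 − 19 = 56 left.
March 1852 has 31 days: 56 − 31 = 25 left.
25 days into April 1852 → April 25, 1852.

April 25, 1852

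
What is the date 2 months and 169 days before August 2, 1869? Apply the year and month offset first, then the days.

Counting back 2 months and 169 days from August 2, 1869: first the month/year part, then the days.
month 8 − 2 = 6 → June 1869.
Day 2 is valid in June, giving June 2, 1869.
Now subtract 169 days from June 2, 1869.
Going back 2 days from June 2, 1869 reaches the end of the previous month; 169 − 2 = 167 left.
May 1869 has 31 days: 167 − 31 = 136 left.
April 1869 has 30 days: 136 − 30 = 106 left.
March 1869 has 31 days: 106 − 31 = 75 left.
February 1869 has 28 days (1869 is not a leap year): 75 − 28 = 47 left.
January 1869 has 31 days: 47 − 31 = 16 left.
December 1868 has 31 days; 31 − 16 = 15 → December 15, 1868.

December 15, 1868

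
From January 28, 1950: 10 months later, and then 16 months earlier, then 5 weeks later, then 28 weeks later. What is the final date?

Adding 10 months from January 28, 1950:
month 1 + 10 = 11 → November 1950.
Day 28 is valid in November, giving November 28, 1950.
Going back 16 months from November 28, 1950:
month 11 − 16 = -5, which is month 7 of year 1949 → July 1949.
Day 28 is valid in July, giving July 28, 1949.
Advancing 5 weeks (= 35 days) from July 28, 1949:
July has 31 days, so 31 − 28 = 3 days remain after July 28, 1949; 35 − 3 = 32 left.
August 1949 has 31 days: 32 − 31 = 1 left.
1 day into September 1949 → September 1, 1949.
Advancing 28 weeks (= 196 days) from September 1, 1949:
September has 30 days, so 30 − 1 = 29 days remain after September 1, 1949; 196 − 29 = 167 left.
October 1949 has 31 days: 167 − 31 = 136 left.
November 1949 has 30 days: 136 − 30 = 106 left.
December 1949 has 31 days: 106 − 31 = 75 left.
January 1950 has 31 days: 75 − 31 = 44 left.
February 1950 has 28 days (1950 is not a leap year): 44 − 28 = 16 left.
16 days into March 1950 → March 16, 1950.

March 16, 1950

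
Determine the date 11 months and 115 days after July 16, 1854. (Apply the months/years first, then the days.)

Advancing 11 months and 115 days from July 16, 1854: first the month/year part, then the days.
month 7 + 11 = 18, which is month 6 of year 1855 → June 1855.
Day 16 is valid in June, giving June 16, 1855.
Now add 115 days from June 16, 1855.
June has 30 days, so 30 − 16 = 14 days remain after June 16, 1855; 115 − 14 = 101 left.
July 1855 has 31 days: 101 − 31 = 70 left.
August 1855 has 31 days: 70 − 31 = 39 left.
September 1855 has 30 days: 39 − 30 = 9 left.
9 days into October 1855 → October 9, 1855.

October 9, 1855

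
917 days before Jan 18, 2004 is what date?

Subtracting 917 days from January 18, 2004.
Going back 18 days from January 18, 2004 reaches the end of the previous month; 917 − 18 = 899 left.
December 2003 has 31 days: 899 − 31 = 868 left.
November 2003 has 30 days: 868 − 30 = 838 left.
October 2003 has 31 days: 838 − 31 = 807 left.
September 2003 has 30 days: 807 − 30 = 777 left.
August 2003 has 31 days: 777 − 31 = 746 left.
July 2003 has 31 days: 746 − 31 = 715 left.
June 2003 has 30 days: 715 − 30 = 685 left.
May 2003 has 31 days: 685 − 31 = 654 left.
April 2003 has 30 days: 654 − 30 = 624 left.
March 2003 has 31 days: 624 − 31 = 593 left.
February 2003 has 28 days (2003 is not a leap year): 593 − 28 = 565 left.
January 2003 has 31 days: 565 − 31 = 534 left.
December 2002 has 31 days: 534 − 31 = 503 left.
November 2002 has 30 days: 503 − 30 = 473 left.
October 2002 has 31 days: 473 − 31 = 442 left.
September 2002 has 30 days: 442 − 30 = 412 left.
August 2002 has 31 days: 412 − 31 = 381 left.
July 2002 has 31 days: 381 − 31 = 350 left.
June 2002 has 30 days: 350 − 30 = 320 left.
May 2002 has 31 days: 320 − 31 = 289 left.
April 2002 has 30 days: 289 − 30 = 259 left.
March 2002 has 31 days: 259 − 31 = 228 left.
February 2002 has 28 days (2002 is not a leap year): 228 − 28 = 200 left.
January 2002 has 31 days: 200 − 31 = 169 left.
December 2001 has 31 days: 169 − 31 = 138 left.
November 2001 has 30 days: 138 − 30 = 108 left.
October 2001 has 31 days: 108 − 31 = 77 left.
September 2001 has 30 days: 77 − 30 = 47 left.
August 2001 has 31 days: 47 − 31 = 16 left.
July 2001 has 31 days; 31 − 16 = 15 → July 15, 2001.

July 15, 2001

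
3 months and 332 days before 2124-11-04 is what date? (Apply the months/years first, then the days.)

September 7, 2123

Subtracting 3 months and 332 days from November 4, 2124: first the month/year part, then the days.
month 11 − 3 = 8 → August 2124.
Day 4 is valid in August, giving August 4, 2124.
Now subtract 332 days from August 4, 2124.
Going back 4 days from August 4, 2124 reaches the end of the previous month; 332 − 4 = 328 left.
July 2124 has 31 days: 328 − 31 = 297 left.
June 2124 has 30 days: 297 − 30 = 267 left.
May 2124 has 31 days: 267 − 31 = 236 left.
April 2124 has 30 days: 236 − 30 = 206 left.
March 2124 has 31 days: 206 − 31 = 175 left.
February 2124 has 29 days (2124 is a leap year): 175 − 29 = 146 left.
January 2124 has 31 days: 146 − 31 = 115 left.
December 2123 has 31 days: 115 − 31 = 84 left.
November 2123 has 30 days: 84 − 30 = 54 left.
October 2123 has 31 days: 54 − 31 = 23 left.
September 2123 has 30 days; 30 − 23 = 7 → September 7, 2123.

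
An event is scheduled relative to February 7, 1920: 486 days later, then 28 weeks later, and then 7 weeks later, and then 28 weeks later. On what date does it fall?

August 22, 1922

Adding 486 days from February 7, 1920:
February has 29 days, so 29 − 7 = 22 days remain after February 7, 1920; 486 − 22 = 464 left.
March 1920 has 31 days: 464 − 31 = 433 left.
April 1920 has 30 days: 433 − 30 = 403 left.
May 1920 has 31 days: 403 − 31 = 372 left.
June 1920 has 30 days: 372 − 30 = 342 left.
July 1920 has 31 days: 342 − 31 = 311 left.
August 1920 has 31 days: 311 − 31 = 280 left.
September 1920 has 30 days: 280 − 30 = 250 left.
October 1920 has 31 days: 250 − 31 = 219 left.
November 1920 has 30 days: 219 − 30 = 189 left.
December 1920 has 31 days: 189 − 31 = 158 left.
January 1921 has 31 days: 158 − 31 = 127 left.
February 1921 has 28 days (1921 is not a leap year): 127 − 28 = 99 left.
March 1921 has 31 days: 99 − 31 = 68 left.
April 1921 has 30 days: 68 − 30 = 38 left.
May 1921 has 31 days: 38 − 31 = 7 left.
7 days into June 1921 → June 7, 1921.
Advancing 28 weeks (= 196 days) from June 7, 1921:
June has 30 days, so 30 − 7 = 23 days remain after June 7, 1921; 196 − 23 = 173 left.
July 1921 has 31 days: 173 − 31 = 142 left.
August 1921 has 31 days: 142 − 31 = 111 left.
September 1921 has 30 days: 111 − 30 = 81 left.
October 1921 has 31 days: 81 − 31 = 50 left.
November 1921 has 30 days: 50 − 30 = 20 left.
20 days into December 1921 → December 20, 1921.
Adding 7 weeks (= 49 days) from December 20, 1921:
December has 31 days, so 31 − 20 = 11 days remain after December 20, 1921; 49 − 11 = 38 left.
January 1922 has 31 days: 38 − 31 = 7 left.
7 days into February 1922 → February 7, 1922.
Counting forward 28 weeks (= 196 days) from February 7, 1922:
February has 28 days, so 28 − 7 = 21 days remain after February 7, 1922; 196 − 21 = 175 left.
March 1922 has 31 days: 175 − 31 = 144 left.
April 1922 has 30 days: 144 − 30 = 114 left.
May 1922 has 31 days: 114 − 31 = 83 left.
June 1922 has 30 days: 83 − 30 = 53 left.
July 1922 has 31 days: 53 − 31 = 22 left.
22 days into August 1922 → August 22, 1922.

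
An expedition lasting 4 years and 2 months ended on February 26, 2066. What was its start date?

Going back 4 years and 2 months from February 26, 2066.
-4 years → 2062; month 2 − 2 = 0, which is month 12 of year 2061 → December 2061.
Day 26 is valid in December, giving December 26, 2061.

December 26, 2061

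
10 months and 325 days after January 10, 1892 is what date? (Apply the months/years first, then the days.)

October 1, 1893

Adding 10 months and 325 days from January 10, 1892: first the month/year part, then the days.
month 1 + 10 = 11 → November 1892.
Day 10 is valid in November, giving November 10, 1892.
Now add 325 days from November 10, 1892.
November has 30 days, so 30 − 10 = 20 days remain after November 10, 1892; 325 − 20 = 305 left.
December 1892 has 31 days: 305 − 31 = 274 left.
January 1893 has 31 days: 274 − 31 = 243 left.
February 1893 has 28 days (1893 is not a leap year): 243 − 28 = 215 left.
March 1893 has 31 days: 215 − 31 = 184 left.
April 1893 has 30 days: 184 − 30 = 154 left.
May 1893 has 31 days: 154 − 31 = 123 left.
June 1893 has 30 days: 123 − 30 = 93 left.
July 1893 has 31 days: 93 − 31 = 62 left.
August 1893 has 31 days: 62 − 31 = 31 left.
September 1893 has 30 days: 31 − 30 = 1 left.
1 day into October 1893 → October 1, 1893.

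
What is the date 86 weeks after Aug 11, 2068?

Advancing 86 weeks = 602 days from August 11, 2068.
August has 31 days, so 31 − 11 = 20 days remain after August 11, 2068; 602 − 20 = 582 left.
September 2068 has 30 days: 582 − 30 = 552 left.
October 2068 has 31 days: 552 − 31 = 521 left.
November 2068 has 30 days: 521 − 30 = 491 left.
December 2068 has 31 days: 491 − 31 = 460 left.
January 2069 has 31 days: 460 − 31 = 429 left.
February 2069 has 28 days (2069 is not a leap year): 429 − 28 = 401 left.
March 2069 has 31 days: 401 − 31 = 370 left.
April 2069 has 30 days: 370 − 30 = 340 left.
May 2069 has 31 days: 340 − 31 = 309 left.
June 2069 has 30 days: 309 − 30 = 279 left.
July 2069 has 31 days: 279 − 31 = 248 left.
August 2069 has 31 days: 248 − 31 = 217 left.
September 2069 has 30 days: 217 − 30 = 187 left.
October 2069 has 31 days: 187 − 31 = 156 left.
November 2069 has 30 days: 156 − 30 = 126 left.
December 2069 has 31 days: 126 − 31 = 95 left.
January 2070 has 31 days: 95 − 31 = 64 left.
February 2070 has 28 days (2070 is not a leap year): 64 − 28 = 36 left.
March 2070 has 31 days: 36 − 31 = 5 left.
5 days into April 2070 → April 5, 2070.

April 5, 2070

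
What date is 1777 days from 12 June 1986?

Counting forward 1777 days from June 12, 1986.
June has 30 days, so 30 − 12 = 18 days remain after June 12, 1986; 1777 − 18 = 1759 left.
July 1986 has 31 days: 1759 − 31 = 1728 left.
August 1986 has 31 days: 1728 − 31 = 1697 left.
September 1986 has 30 days: 1697 − 30 = 1667 left.
October 1986 has 31 days: 1667 − 31 = 1636 left.
November 1986 has 30 days: 1636 − 30 = 1606 left.
December 1986 has 31 days: 1606 − 31 = 1575 left.
January 1987 has 31 days: 1575 − 31 = 1544 left.
February 1987 has 28 days (1987 is not a leap year): 1544 − 28 = 1516 left.
March 1987 has 31 days: 1516 − 31 = 1485 left.
April 1987 has 30 days: 1485 − 30 = 1455 left.
May 1987 has 31 days: 1455 − 31 = 1424 left.
June 1987 has 30 days: 1424 − 30 = 1394 left.
July 1987 has 31 days: 1394 − 31 = 1363 left.
August 1987 has 31 days: 1363 − 31 = 1332 left.
September 1987 has 30 days: 1332 − 30 = 1302 left.
October 1987 has 31 days: 1302 − 31 = 1271 left.
November 1987 has 30 days: 1271 − 30 = 1241 left.
December 1987 has 31 days: 1241 − 31 = 1210 left.
January 1988 has 31 days: 1210 − 31 = 1179 left.
February 1988 has 29 days (1988 is a leap year): 1179 − 29 = 1150 left.
March 1988 has 31 days: 1150 − 31 = 1119 left.
April 1988 has 30 days: 1119 − 30 = 1089 left.
May 1988 has 31 days: 1089 − 31 = 1058 left.
June 1988 has 30 days: 1058 − 30 = 1028 left.
July 1988 has 31 days: 1028 − 31 = 997 left.
August 1988 has 31 days: 997 − 31 = 966 left.
September 1988 has 30 days: 966 − 30 = 936 left.
October 1988 has 31 days: 936 − 31 = 905 left.
November 1988 has 30 days: 905 − 30 = 875 left.
December 1988 has 31 days: 875 − 31 = 844 left.
January 1989 has 31 days: 844 − 31 = 813 left.
February 1989 has 28 days (1989 is not a leap year): 813 − 28 = 785 left.
March 1989 has 31 days: 785 − 31 = 754 left.
April 1989 has 30 days: 754 − 30 = 724 left.
May 1989 has 31 days: 724 − 31 = 693 left.
June 1989 has 30 days: 693 − 30 = 663 left.
July 1989 has 31 days: 663 − 31 = 632 left.
August 1989 has 31 days: 632 − 31 = 601 left.
September 1989 has 30 days: 601 − 30 = 571 left.
October 1989 has 31 days: 571 − 31 = 540 left.
November 1989 has 30 days: 540 − 30 = 510 left.
December 1989 has 31 days: 510 − 31 = 479 left.
January 1990 has 31 days: 479 − 31 = 448 left.
February 1990 has 28 days (1990 is not a leap year): 448 − 28 = 420 left.
March 1990 has 31 days: 420 − 31 = 389 left.
April 1990 has 30 days: 389 − 30 = 359 left.
May 1990 has 31 days: 359 − 31 = 328 left.
June 1990 has 30 days: 328 − 30 = 298 left.
July 1990 has 31 days: 298 − 31 = 267 left.
August 1990 has 31 days: 267 − 31 = 236 left.
September 1990 has 30 days: 236 − 30 = 206 left.
October 1990 has 31 days: 206 − 31 = 175 left.
November 1990 has 30 days: 175 − 30 = 145 left.
December 1990 has 31 days: 145 − 31 = 114 left.
January 1991 has 31 days: 114 − 31 = 83 left.
February 1991 has 28 days (1991 is not a leap year): 83 − 28 = 55 left.
March 1991 has 31 days: 55 − 31 = 24 left.
24 days into April 1991 → April 24, 1991.

April 24, 1991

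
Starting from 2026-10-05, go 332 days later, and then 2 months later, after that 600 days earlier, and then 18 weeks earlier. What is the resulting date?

November 6, 2025

Adding 332 days from October 5, 2026:
October has 31 days, so 31 − 5 = 26 days remain after October 5, 2026; 332 − 26 = 306 left.
November 2026 has 30 days: 306 − 30 = 276 left.
December 2026 has 31 days: 276 − 31 = 245 left.
January 2027 has 31 days: 245 − 31 = 214 left.
February 2027 has 28 days (2027 is not a leap year): 214 − 28 = 186 left.
March 2027 has 31 days: 186 − 31 = 155 left.
April 2027 has 30 days: 155 − 30 = 125 left.
May 2027 has 31 days: 125 − 31 = 94 left.
June 2027 has 30 days: 94 − 30 = 64 left.
July 2027 has 31 days: 64 − 31 = 33 left.
August 2027 has 31 days: 33 − 31 = 2 left.
2 days into September 2027 → September 2, 2027.
Counting forward 2 months from September 2, 2027:
month 9 + 2 = 11 → November 2027.
Day 2 is valid in November, giving November 2, 2027.
Going back 600 days from November 2, 2027:
Going back 2 days from November 2, 2027 reaches the end of the previous month; 600 − 2 = 598 left.
October 2027 has 31 days: 598 − 31 = 567 left.
September 2027 has 30 days: 567 − 30 = 537 left.
August 2027 has 31 days: 537 − 31 = 506 left.
July 2027 has 31 days: 506 − 31 = 475 left.
June 2027 has 30 days: 475 − 30 = 445 left.
May 2027 has 31 days: 445 − 31 = 414 left.
April 2027 has 30 days: 414 − 30 = 384 left.
March 2027 has 31 days: 384 − 31 = 353 left.
February 2027 has 28 days (2027 is not a leap year): 353 − 28 = 325 left.
January 2027 has 31 days: 325 − 31 = 294 left.
December 2026 has 31 days: 294 − 31 = 263 left.
November 2026 has 30 days: 263 − 30 = 233 left.
October 2026 has 31 days: 233 − 31 = 202 left.
September 2026 has 30 days: 202 − 30 = 172 left.
August 2026 has 31 days: 172 − 31 = 141 left.
July 2026 has 31 days: 141 − 31 = 110 left.
June 2026 has 30 days: 110 − 30 = 80 left.
May 2026 has 31 days: 80 − 31 = 49 left.
April 2026 has 30 days: 49 − 30 = 19 left.
March 2026 has 31 days; 31 − 19 = 12 → March 12, 2026.
Subtracting 18 weeks (= 126 days) from March 12, 2026:
Going back 12 days from March 12, 2026 reaches the end of the previous month; 126 − 12 = 114 left.
February 2026 has 28 days (2026 is not a leap year): 114 − 28 = 86 left.
January 2026 has 31 days: 86 − 31 = 55 left.
December 2025 has 31 days: 55 − 31 = 24 left.
November 2025 has 30 days; 30 − 24 = 6 → November 6, 2025.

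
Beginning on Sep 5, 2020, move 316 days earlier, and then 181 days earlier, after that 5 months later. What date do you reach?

Going back 316 days from September 5, 2020:
Going back 5 days from September 5, 2020 reaches the end of the previous month; 316 − 5 = 311 left.
August 2020 has 31 days: 311 − 31 = 280 left.
July 2020 has 31 days: 280 − 31 = 249 left.
June 2020 has 30 days: 249 − 30 = 219 left.
May 2020 has 31 days: 219 − 31 = 188 left.
April 2020 has 30 days: 188 − 30 = 158 left.
March 2020 has 31 days: 158 − 31 = 127 left.
February 2020 has 29 days (2020 is a leap year): 127 − 29 = 98 left.
January 2020 has 31 days: 98 − 31 = 67 left.
December 2019 has 31 days: 67 − 31 = 36 left.
November 2019 has 30 days: 36 − 30 = 6 left.
October 2019 has 31 days; 31 − 6 = 25 → October 25, 2019.
Subtracting 181 days from October 25, 2019:
Going back 25 days from October 25, 2019 reaches the end of the previous month; 181 − 25 = 156 left.
September 2019 has 30 days: 156 − 30 = 126 left.
August 2019 has 31 days: 126 − 31 = 95 left.
July 2019 has 31 days: 95 − 31 = 64 left.
June 2019 has 30 days: 64 − 30 = 34 left.
May 2019 has 31 days: 34 − 31 = 3 left.
April 2019 has 30 days; 30 − 3 = 27 → April 27, 2019.
Counting forward 5 months from April 27, 2019:
month 4 + 5 = 9 → September 2019.
Day 27 is valid in September, giving September 27, 2019.

September 27, 2019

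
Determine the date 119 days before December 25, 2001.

August 28, 2001

Counting back 119 days from December 25, 2001.
Going back 25 days from December 25, 2001 reaches the end of the previous month; 119 − 25 = 94 left.
November 2001 has 30 days: 94 − 30 = 64 left.
October 2001 has 31 days: 64 − 31 = 33 left.
September 2001 has 30 days: 33 − 30 = 3 left.
August 2001 has 31 days; 31 − 3 = 28 → August 28, 2001.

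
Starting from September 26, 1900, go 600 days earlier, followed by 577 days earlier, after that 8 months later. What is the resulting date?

March 6, 1898

Counting back 600 days from September 26, 1900:
Going back 26 days from September 26, 1900 reaches the end of the previous month; 600 − 26 = 574 left.
August 1900 has 31 days: 574 − 31 = 543 left.
July 1900 has 31 days: 543 − 31 = 512 left.
June 1900 has 30 days: 512 − 30 = 482 left.
May 1900 has 31 days: 482 − 31 = 451 left.
April 1900 has 30 days: 451 − 30 = 421 left.
March 1900 has 31 days: 421 − 31 = 390 left.
February 1900 has 28 days (1900 is not a leap year (divisible by 100 but not 400)): 390 − 28 = 362 left.
January 1900 has 31 days: 362 − 31 = 331 left.
December 1899 has 31 days: 331 − 31 = 300 left.
November 1899 has 30 days: 300 − 30 = 270 left.
October 1899 has 31 days: 270 − 31 = 239 left.
September 1899 has 30 days: 239 − 30 = 209 left.
August 1899 has 31 days: 209 − 31 = 178 left.
July 1899 has 31 days: 178 − 31 = 147 left.
June 1899 has 30 days: 147 − 30 = 117 left.
May 1899 has 31 days: 117 − 31 = 86 left.
April 1899 has 30 days: 86 − 30 = 56 left.
March 1899 has 31 days: 56 − 31 = 25 left.
February 1899 has 28 days; 28 − 25 = 3 → February 3, 1899.
Counting back 577 days from February 3, 1899:
Going back 3 days from February 3, 1899 reaches the end of the previous month; 577 − 3 = 574 left.
January 1899 has 31 days: 574 − 31 = 543 left.
December 1898 has 31 days: 543 − 31 = 512 left.
November 1898 has 30 days: 512 − 30 = 482 left.
October 1898 has 31 days: 482 − 31 = 451 left.
September 1898 has 30 days: 451 − 30 = 421 left.
August 1898 has 31 days: 421 − 31 = 390 left.
July 1898 has 31 days: 390 − 31 = 359 left.
June 1898 has 30 days: 359 − 30 = 329 left.
May 1898 has 31 days: 329 − 31 = 298 left.
April 1898 has 30 days: 298 − 30 = 268 left.
March 1898 has 31 days: 268 − 31 = 237 left.
February 1898 has 28 days (1898 is not a leap year): 237 − 28 = 209 left.
January 1898 has 31 days: 209 − 31 = 178 left.
December 1897 has 31 days: 178 − 31 = 147 left.
November 1897 has 30 days: 147 − 30 = 117 left.
October 1897 has 31 days: 117 − 31 = 86 left.
September 1897 has 30 days: 86 − 30 = 56 left.
August 1897 has 31 days: 56 − 31 = 25 left.
July 1897 has 31 days; 31 − 25 = 6 → July 6, 1897.
Advancing 8 months from July 6, 1897:
month 7 + 8 = 15, which is month 3 of year 1898 → March 1898.
Day 6 is valid in March, giving March 6, 1898.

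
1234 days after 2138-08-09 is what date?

December 25, 2141

Advancing 1234 days from August 9, 2138.
August has 31 days, so 31 − 9 = 22 days remain after August 9, 2138; 1234 − 22 = 1212 left.
September 2138 has 30 days: 1212 − 30 = 1182 left.
October 2138 has 31 days: 1182 − 31 = 1151 left.
November 2138 has 30 days: 1151 − 30 = 1121 left.
December 2138 has 31 days: 1121 − 31 = 1090 left.
January 2139 has 31 days: 1090 − 31 = 1059 left.
February 2139 has 28 days (2139 is not a leap year): 1059 − 28 = 1031 left.
March 2139 has 31 days: 1031 − 31 = 1000 left.
April 2139 has 30 days: 1000 − 30 = 970 left.
May 2139 has 31 days: 970 − 31 = 939 left.
June 2139 has 30 days: 939 − 30 = 909 left.
July 2139 has 31 days: 909 − 31 = 878 left.
August 2139 has 31 days: 878 − 31 = 847 left.
September 2139 has 30 days: 847 − 30 = 817 left.
October 2139 has 31 days: 817 − 31 = 786 left.
November 2139 has 30 days: 786 − 30 = 756 left.
December 2139 has 31 days: 756 − 31 = 725 left.
January 2140 has 31 days: 725 − 31 = 694 left.
February 2140 has 29 days (2140 is a leap year): 694 − 29 = 665 left.
March 2140 has 31 days: 665 − 31 = 634 left.
April 2140 has 30 days: 634 − 30 = 604 left.
May 2140 has 31 days: 604 − 31 = 573 left.
June 2140 has 30 days: 573 − 30 = 543 left.
July 2140 has 31 days: 543 − 31 = 512 left.
August 2140 has 31 days: 512 − 31 = 481 left.
September 2140 has 30 days: 481 − 30 = 451 left.
October 2140 has 31 days: 451 − 31 = 420 left.
November 2140 has 30 days: 420 − 30 = 390 left.
December 2140 has 31 days: 390 − 31 = 359 left.
January 2141 has 31 days: 359 − 31 = 328 left.
February 2141 has 28 days (2141 is not a leap year): 328 − 28 = 300 left.
March 2141 has 31 days: 300 − 31 = 269 left.
April 2141 has 30 days: 269 − 30 = 239 left.
May 2141 has 31 days: 239 − 31 = 208 left.
June 2141 has 30 days: 208 − 30 = 178 left.
July 2141 has 31 days: 178 − 31 = 147 left.
August 2141 has 31 days: 147 − 31 = 116 left.
September 2141 has 30 days: 116 − 30 = 86 left.
October 2141 has 31 days: 86 − 31 = 55 left.
November 2141 has 30 days: 55 − 30 = 25 left.
25 days into December 2141 → December 25, 2141.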